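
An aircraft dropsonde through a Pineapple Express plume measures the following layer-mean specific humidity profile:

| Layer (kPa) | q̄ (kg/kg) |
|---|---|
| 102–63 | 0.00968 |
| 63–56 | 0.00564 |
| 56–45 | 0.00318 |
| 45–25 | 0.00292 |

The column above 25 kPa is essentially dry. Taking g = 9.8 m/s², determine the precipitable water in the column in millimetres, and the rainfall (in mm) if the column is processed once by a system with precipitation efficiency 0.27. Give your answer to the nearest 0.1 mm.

PW ≈ 52.1 mm; rainfall ≈ 14.1 mm

Precipitable water is the column-integrated vapour mass per unit area: PW = (1/g) Σ q̄ Δp, with q in kg/kg and Δp in Pa (1 kg/m² of water = 1 mm).
Layer 102–63 kPa: Δp = 390 hPa = 39000 Pa, q̄ = 0.00968 kg/kg → 0.00968 × 39000 / 9.8 = 38.52 mm
Layer 63–56 kPa: Δp = 70 hPa = 7000 Pa, q̄ = 0.00564 kg/kg → 0.00564 × 7000 / 9.8 = 4.03 mm
Layer 56–45 kPa: Δp = 110 hPa = 11000 Pa, q̄ = 0.00318 kg/kg → 0.00318 × 11000 / 9.8 = 3.57 mm
Layer 45–25 kPa: Δp = 200 hPa = 20000 Pa, q̄ = 0.00292 kg/kg → 0.00292 × 20000 / 9.8 = 5.96 mm
PW = 38.52 + 4.03 + 3.57 + 5.96 = 52.08 ≈ 52.1 mm.
Rainfall = ε × PW = 0.27 × 52.1 = 14.1 mm.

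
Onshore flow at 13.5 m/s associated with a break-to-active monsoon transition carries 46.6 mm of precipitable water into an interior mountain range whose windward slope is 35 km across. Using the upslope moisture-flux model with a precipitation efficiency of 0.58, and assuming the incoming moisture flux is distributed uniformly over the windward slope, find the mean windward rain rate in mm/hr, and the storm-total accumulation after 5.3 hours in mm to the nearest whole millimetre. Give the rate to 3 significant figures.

R ≈ 37.5 mm/hr; total ≈ 199 mm

Incoming column moisture flux per unit ridge length: F = V × PW = 13.5 × 46.6 = 629.1 mm·m/s.
Spread over the 35 km slope with efficiency ε = 0.58: R = ε·F/W = 0.58 × 629.1 / 35000 m = 1.043e-02 mm/s.
R = 1.043e-02 × 3600 = 37.5 mm/hr.
Over 5.3 h: total = 37.5 × 5.3 = 198.75 ≈ 199 mm.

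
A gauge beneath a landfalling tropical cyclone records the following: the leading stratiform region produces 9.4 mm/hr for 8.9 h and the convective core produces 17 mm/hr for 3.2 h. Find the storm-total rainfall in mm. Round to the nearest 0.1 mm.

total ≈ 138.1 mm

Total = Σ Rᵢ Δtᵢ = 9.4 × 8.9 + 17 × 3.2
      = 83.66 + 54.4 = 138.1 mm.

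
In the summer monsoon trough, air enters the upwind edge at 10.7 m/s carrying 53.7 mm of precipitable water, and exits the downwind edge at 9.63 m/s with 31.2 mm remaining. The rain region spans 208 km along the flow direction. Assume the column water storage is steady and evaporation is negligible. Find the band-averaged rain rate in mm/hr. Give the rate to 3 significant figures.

Column moisture flux per unit crosswind length is F = V × PW.
Inflow: F_in = 10.7 × 53.7 = 574.59 mm·m/s
Outflow: F_out = 9.63 × 31.2 = 300.456 mm·m/s
Steady-state rate R = (F_in − F_out)/L = (574.59 − 300.456) / 208000 m = 1.318e-03 mm/s.
R = 1.318e-03 × 3600 = 4.74 mm/hr.

R ≈ 4.74 mm/hr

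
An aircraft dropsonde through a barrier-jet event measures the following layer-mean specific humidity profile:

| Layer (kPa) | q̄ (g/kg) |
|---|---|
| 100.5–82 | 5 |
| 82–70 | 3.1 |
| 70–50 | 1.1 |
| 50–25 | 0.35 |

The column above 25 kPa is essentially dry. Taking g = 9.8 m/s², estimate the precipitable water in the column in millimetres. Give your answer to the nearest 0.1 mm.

Precipitable water is the column-integrated vapour mass per unit area: PW = (1/g) Σ q̄ Δp, with q in kg/kg and Δp in Pa (1 kg/m² of water = 1 mm).
Layer 100.5–82 kPa: Δp = 185 hPa = 18500 Pa, q̄ = 0.005 kg/kg → 0.005 × 18500 / 9.8 = 9.44 mm
Layer 82–70 kPa: Δp = 120 hPa = 12000 Pa, q̄ = 0.0031 kg/kg → 0.0031 × 12000 / 9.8 = 3.80 mm
Layer 70–50 kPa: Δp = 200 hPa = 20000 Pa, q̄ = 0.0011 kg/kg → 0.0011 × 20000 / 9.8 = 2.24 mm
Layer 50–25 kPa: Δp = 250 hPa = 25000 Pa, q̄ = 0.00035 kg/kg → 0.00035 × 25000 / 9.8 = 0.89 mm
PW = 9.44 + 3.80 + 2.24 + 0.89 = 16.37 ≈ 16.4 mm.

PW ≈ 16.4 mm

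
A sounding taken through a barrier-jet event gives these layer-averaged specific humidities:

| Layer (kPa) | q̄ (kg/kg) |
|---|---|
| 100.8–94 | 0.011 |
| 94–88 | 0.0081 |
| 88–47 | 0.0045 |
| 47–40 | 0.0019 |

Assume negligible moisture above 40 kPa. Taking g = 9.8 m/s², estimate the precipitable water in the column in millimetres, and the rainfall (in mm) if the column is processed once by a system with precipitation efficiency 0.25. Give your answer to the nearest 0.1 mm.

Precipitable water is the column-integrated vapour mass per unit area: PW = (1/g) Σ q̄ Δp, with q in kg/kg and Δp in Pa (1 kg/m² of water = 1 mm).
Layer 100.8–94 kPa: Δp = 68 hPa = 6800 Pa, q̄ = 0.011 kg/kg → 0.011 × 6800 / 9.8 = 7.63 mm
Layer 94–88 kPa: Δp = 60 hPa = 6000 Pa, q̄ = 0.0081 kg/kg → 0.0081 × 6000 / 9.8 = 4.96 mm
Layer 88–47 kPa: Δp = 410 hPa = 41000 Pa, q̄ = 0.0045 kg/kg → 0.0045 × 41000 / 9.8 = 18.83 mm
Layer 47–40 kPa: Δp = 70 hPa = 7000 Pa, q̄ = 0.0019 kg/kg → 0.0019 × 7000 / 9.8 = 1.36 mm
PW = 7.63 + 4.96 + 18.83 + 1.36 = 32.78 ≈ 32.8 mm.
Rainfall = ε × PW = 0.25 × 32.8 = 8.2 mm.

PW ≈ 32.8 mm; rainfall ≈ 8.2 mm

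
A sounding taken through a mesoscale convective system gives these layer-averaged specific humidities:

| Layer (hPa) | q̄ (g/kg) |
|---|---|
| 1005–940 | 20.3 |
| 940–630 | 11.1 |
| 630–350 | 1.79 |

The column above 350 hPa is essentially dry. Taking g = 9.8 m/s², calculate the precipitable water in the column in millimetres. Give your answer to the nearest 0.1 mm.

Precipitable water is the column-integrated vapour mass per unit area: PW = (1/g) Σ q̄ Δp, with q in kg/kg and Δp in Pa (1 kg/m² of water = 1 mm).
Layer 1005–940 hPa: Δp = 65 hPa = 6500 Pa, q̄ = 0.0203 kg/kg → 0.0203 × 6500 / 9.8 = 13.46 mm
Layer 940–630 hPa: Δp = 310 hPa = 31000 Pa, q̄ = 0.0111 kg/kg → 0.0111 × 31000 / 9.8 = 35.11 mm
Layer 630–350 hPa: Δp = 280 hPa = 28000 Pa, q̄ = 0.00179 kg/kg → 0.00179 × 28000 / 9.8 = 5.11 mm
PW = 13.46 + 35.11 + 5.11 = 53.68 ≈ 53.7 mm.

PW ≈ 53.7 mm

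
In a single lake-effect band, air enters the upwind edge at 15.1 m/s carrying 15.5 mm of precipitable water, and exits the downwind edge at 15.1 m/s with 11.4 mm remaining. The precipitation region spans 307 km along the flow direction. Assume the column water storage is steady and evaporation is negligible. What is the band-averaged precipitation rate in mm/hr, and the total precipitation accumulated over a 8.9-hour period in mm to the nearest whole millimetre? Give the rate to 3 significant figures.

Column moisture flux per unit crosswind length is F = V × PW.
Inflow: F_in = 15.1 × 15.5 = 234.05 mm·m/s
Outflow: F_out = 15.1 × 11.4 = 172.14 mm·m/s
Steady-state rate R = (F_in − F_out)/L = (234.05 − 172.14) / 307000 m = 2.017e-04 mm/s.
R = 2.017e-04 × 3600 = 0.726 mm/hr.
Over 8.9 h: total = 0.726 × 8.9 = 6.4614 ≈ 6 mm.

R ≈ 0.726 mm/hr; total ≈ 6 mm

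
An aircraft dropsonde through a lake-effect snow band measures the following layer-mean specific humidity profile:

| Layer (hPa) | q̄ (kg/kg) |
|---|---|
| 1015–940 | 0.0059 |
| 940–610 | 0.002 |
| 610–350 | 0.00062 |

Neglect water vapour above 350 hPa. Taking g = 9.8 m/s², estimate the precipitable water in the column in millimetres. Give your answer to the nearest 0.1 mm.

Precipitable water is the column-integrated vapour mass per unit area: PW = (1/g) Σ q̄ Δp, with q in kg/kg and Δp in Pa (1 kg/m² of water = 1 mm).
Layer 1015–940 hPa: Δp = 75 hPa = 7500 Pa, q̄ = 0.0059 kg/kg → 0.0059 × 7500 / 9.8 = 4.52 mm
Layer 940–610 hPa: Δp = 330 hPa = 33000 Pa, q̄ = 0.002 kg/kg → 0.002 × 33000 / 9.8 = 6.73 mm
Layer 610–350 hPa: Δp = 260 hPa = 26000 Pa, q̄ = 0.00062 kg/kg → 0.00062 × 26000 / 9.8 = 1.64 mm
PW = 4.52 + 6.73 + 1.64 = 12.89 ≈ 12.9 mm.

PW ≈ 12.9 mm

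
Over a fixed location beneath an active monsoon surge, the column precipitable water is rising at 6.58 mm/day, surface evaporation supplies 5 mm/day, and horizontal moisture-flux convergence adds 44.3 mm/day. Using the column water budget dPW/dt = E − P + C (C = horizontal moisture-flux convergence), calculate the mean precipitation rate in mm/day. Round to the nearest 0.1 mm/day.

P ≈ 42.7 mm/day

dPW/dt = +6.58 mm/day.
P = E + C − dPW/dt = 5 + (44.3) − (+6.58) = 42.7 mm/day.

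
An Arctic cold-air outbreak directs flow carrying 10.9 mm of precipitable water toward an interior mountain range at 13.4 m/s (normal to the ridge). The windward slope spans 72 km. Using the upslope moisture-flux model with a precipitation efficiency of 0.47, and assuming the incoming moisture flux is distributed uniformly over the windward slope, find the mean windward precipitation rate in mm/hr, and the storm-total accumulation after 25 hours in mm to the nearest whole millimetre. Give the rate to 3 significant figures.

Incoming column moisture flux per unit ridge length: F = V × PW = 13.4 × 10.9 = 146.06 mm·m/s.
Spread over the 72 km slope with efficiency ε = 0.47: R = ε·F/W = 0.47 × 146.06 / 72000 m = 9.534e-04 mm/s.
R = 9.534e-04 × 3600 = 3.43 mm/hr.
Over 25 h: total = 3.43 × 25 = 85.75 ≈ 86 mm.

R ≈ 3.43 mm/hr; total ≈ 86 mm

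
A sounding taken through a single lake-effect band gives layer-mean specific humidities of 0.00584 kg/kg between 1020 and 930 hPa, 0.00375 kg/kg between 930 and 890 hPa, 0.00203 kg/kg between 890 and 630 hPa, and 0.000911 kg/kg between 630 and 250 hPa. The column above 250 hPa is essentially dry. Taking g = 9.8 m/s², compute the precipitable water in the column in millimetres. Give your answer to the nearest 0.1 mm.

PW ≈ 15.8 mm

Precipitable water is the column-integrated vapour mass per unit area: PW = (1/g) Σ q̄ Δp, with q in kg/kg and Δp in Pa (1 kg/m² of water = 1 mm).
Layer 1020–930 hPa: Δp = 90 hPa = 9000 Pa, q̄ = 0.00584 kg/kg → 0.00584 × 9000 / 9.8 = 5.36 mm
Layer 930–890 hPa: Δp = 40 hPa = 4000 Pa, q̄ = 0.00375 kg/kg → 0.00375 × 4000 / 9.8 = 1.53 mm
Layer 890–630 hPa: Δp = 260 hPa = 26000 Pa, q̄ = 0.00203 kg/kg → 0.00203 × 26000 / 9.8 = 5.39 mm
Layer 630–250 hPa: Δp = 380 hPa = 38000 Pa, q̄ = 0.000911 kg/kg → 0.000911 × 38000 / 9.8 = 3.53 mm
PW = 5.36 + 1.53 + 5.39 + 3.53 = 15.81 ≈ 15.8 mm.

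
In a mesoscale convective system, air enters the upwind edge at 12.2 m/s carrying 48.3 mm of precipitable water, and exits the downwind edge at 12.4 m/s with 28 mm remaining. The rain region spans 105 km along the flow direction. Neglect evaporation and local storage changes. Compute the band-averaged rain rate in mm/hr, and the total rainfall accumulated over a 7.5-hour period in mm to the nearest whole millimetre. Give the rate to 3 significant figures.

Column moisture flux per unit crosswind length is F = V × PW.
Inflow: F_in = 12.2 × 48.3 = 589.26 mm·m/s
Outflow: F_out = 12.4 × 28 = 347.2 mm·m/s
Steady-state rate R = (F_in − F_out)/L = (589.26 − 347.2) / 105000 m = 2.305e-03 mm/s.
R = 2.305e-03 × 3600 = 8.30 mm/hr.
Over 7.5 h: total = 8.30 × 7.5 = 62.25 ≈ 62 mm.

R ≈ 8.30 mm/hr; total ≈ 62 mm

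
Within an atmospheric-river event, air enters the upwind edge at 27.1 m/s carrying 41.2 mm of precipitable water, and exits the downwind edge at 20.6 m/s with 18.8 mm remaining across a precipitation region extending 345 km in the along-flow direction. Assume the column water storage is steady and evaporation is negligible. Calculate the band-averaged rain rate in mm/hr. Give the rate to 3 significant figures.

Column moisture flux per unit crosswind length is F = V × PW.
Inflow: F_in = 27.1 × 41.2 = 1116.52 mm·m/s
Outflow: F_out = 20.6 × 18.8 = 387.28 mm·m/s
Steady-state rate R = (F_in − F_out)/L = (1116.52 − 387.28) / 345000 m = 2.114e-03 mm/s.
R = 2.114e-03 × 3600 = 7.61 mm/hr.

R ≈ 7.61 mm/hr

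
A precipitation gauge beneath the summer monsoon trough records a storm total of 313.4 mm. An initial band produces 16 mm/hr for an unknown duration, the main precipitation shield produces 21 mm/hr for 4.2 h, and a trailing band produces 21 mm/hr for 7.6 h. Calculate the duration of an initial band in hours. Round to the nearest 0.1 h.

duration ≈ 4.1 h

Known phases: 21 × 4.2 + 21 × 7.6 = 88.2 + 159.6 = 247.8 mm.
Remaining depth = 313.4 − 247.8 = 65.6 mm.
Duration = 65.6 / 16 = 4.1 h.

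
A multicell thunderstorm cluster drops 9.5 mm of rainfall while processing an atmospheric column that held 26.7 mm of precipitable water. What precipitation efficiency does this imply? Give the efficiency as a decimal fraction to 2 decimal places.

ε = rainfall / PW = 9.5 / 26.7 = 0.36.

ε ≈ 0.36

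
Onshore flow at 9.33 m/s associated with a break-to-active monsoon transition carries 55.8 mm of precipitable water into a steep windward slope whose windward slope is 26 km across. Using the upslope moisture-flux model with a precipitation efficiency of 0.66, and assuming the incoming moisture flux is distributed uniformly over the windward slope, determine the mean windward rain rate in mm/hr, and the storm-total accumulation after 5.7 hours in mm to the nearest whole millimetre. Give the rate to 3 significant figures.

R ≈ 47.6 mm/hr; total ≈ 271 mm

Incoming column moisture flux per unit ridge length: F = V × PW = 9.33 × 55.8 = 520.614 mm·m/s.
Spread over the 26 km slope with efficiency ε = 0.66: R = ε·F/W = 0.66 × 520.614 / 26000 m = 1.322e-02 mm/s.
R = 1.322e-02 × 3600 = 47.6 mm/hr.
Over 5.7 h: total = 47.6 × 5.7 = 271.32 ≈ 271 mm.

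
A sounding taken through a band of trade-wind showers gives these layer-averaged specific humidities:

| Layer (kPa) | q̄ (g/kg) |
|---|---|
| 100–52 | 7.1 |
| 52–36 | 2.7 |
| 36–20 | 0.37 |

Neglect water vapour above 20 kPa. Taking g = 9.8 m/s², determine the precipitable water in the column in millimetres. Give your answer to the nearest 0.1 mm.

PW ≈ 39.8 mm

Precipitable water is the column-integrated vapour mass per unit area: PW = (1/g) Σ q̄ Δp, with q in kg/kg and Δp in Pa (1 kg/m² of water = 1 mm).
Layer 100–52 kPa: Δp = 480 hPa = 48000 Pa, q̄ = 0.0071 kg/kg → 0.0071 × 48000 / 9.8 = 34.78 mm
Layer 52–36 kPa: Δp = 160 hPa = 16000 Pa, q̄ = 0.0027 kg/kg → 0.0027 × 16000 / 9.8 = 4.41 mm
Layer 36–20 kPa: Δp = 160 hPa = 16000 Pa, q̄ = 0.00037 kg/kg → 0.00037 × 16000 / 9.8 = 0.60 mm
PW = 34.78 + 4.41 + 0.60 = 39.79 ≈ 39.8 mm.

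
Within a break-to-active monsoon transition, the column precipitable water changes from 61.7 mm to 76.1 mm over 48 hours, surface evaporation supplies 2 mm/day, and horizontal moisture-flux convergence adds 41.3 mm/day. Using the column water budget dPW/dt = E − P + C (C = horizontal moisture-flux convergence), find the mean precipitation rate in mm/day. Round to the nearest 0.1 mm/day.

dPW/dt = (76.1 − 61.7) mm / (48/24 day) = +7.200 mm/day.
P = E + C − dPW/dt = 2 + (41.3) − (+7.200) = 36.1 mm/day.

P ≈ 36.1 mm/day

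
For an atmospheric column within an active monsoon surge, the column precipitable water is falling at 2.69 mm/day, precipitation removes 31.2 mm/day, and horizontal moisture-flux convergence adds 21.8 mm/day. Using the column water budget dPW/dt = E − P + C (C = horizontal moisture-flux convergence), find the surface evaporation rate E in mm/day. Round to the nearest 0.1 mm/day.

dPW/dt = -2.69 mm/day.
E = dPW/dt + P − C = (-2.69) + 31.2 − (21.8) = 6.7 mm/day.

E ≈ 6.7 mm/day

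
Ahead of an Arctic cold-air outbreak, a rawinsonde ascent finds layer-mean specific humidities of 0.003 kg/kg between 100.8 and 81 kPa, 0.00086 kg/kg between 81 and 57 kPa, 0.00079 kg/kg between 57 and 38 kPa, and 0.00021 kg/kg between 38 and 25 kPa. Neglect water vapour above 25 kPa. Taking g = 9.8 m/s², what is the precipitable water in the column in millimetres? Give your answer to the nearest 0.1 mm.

Precipitable water is the column-integrated vapour mass per unit area: PW = (1/g) Σ q̄ Δp, with q in kg/kg and Δp in Pa (1 kg/m² of water = 1 mm).
Layer 100.8–81 kPa: Δp = 198 hPa = 19800 Pa, q̄ = 0.003 kg/kg → 0.003 × 19800 / 9.8 = 6.06 mm
Layer 81–57 kPa: Δp = 240 hPa = 24000 Pa, q̄ = 0.00086 kg/kg → 0.00086 × 24000 / 9.8 = 2.11 mm
Layer 57–38 kPa: Δp = 190 hPa = 19000 Pa, q̄ = 0.00079 kg/kg → 0.00079 × 19000 / 9.8 = 1.53 mm
Layer 38–25 kPa: Δp = 130 hPa = 13000 Pa, q̄ = 0.00021 kg/kg → 0.00021 × 13000 / 9.8 = 0.28 mm
PW = 6.06 + 2.11 + 1.53 + 0.28 = 9.98 ≈ 10.0 mm.

PW ≈ 10.0 mm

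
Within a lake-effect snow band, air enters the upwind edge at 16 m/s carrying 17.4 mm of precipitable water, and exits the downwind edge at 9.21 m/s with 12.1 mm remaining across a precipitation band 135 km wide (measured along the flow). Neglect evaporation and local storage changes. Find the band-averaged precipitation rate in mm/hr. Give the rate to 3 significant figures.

R ≈ 4.45 mm/hr

Column moisture flux per unit crosswind length is F = V × PW.
Inflow: F_in = 16 × 17.4 = 278.4 mm·m/s
Outflow: F_out = 9.21 × 12.1 = 111.441 mm·m/s
Steady-state rate R = (F_in − F_out)/L = (278.4 − 111.441) / 135000 m = 1.237e-03 mm/s.
R = 1.237e-03 × 3600 = 4.45 mm/hr.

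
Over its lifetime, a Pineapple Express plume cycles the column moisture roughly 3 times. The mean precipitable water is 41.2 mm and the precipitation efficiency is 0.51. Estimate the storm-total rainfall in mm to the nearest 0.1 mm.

rainfall ≈ 63.0 mm

Each cycle deposits ε × PW = 0.51 × 41.2 = 21.012 mm.
Over 3 cycles: 3 × 21.012 = 63.0 mm.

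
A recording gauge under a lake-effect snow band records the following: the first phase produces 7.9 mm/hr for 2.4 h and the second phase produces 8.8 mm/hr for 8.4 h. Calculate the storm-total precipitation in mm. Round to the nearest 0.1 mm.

total ≈ 92.9 mm

Total = Σ Rᵢ Δtᵢ = 7.9 × 2.4 + 8.8 × 8.4
      = 18.96 + 73.92 = 92.9 mm.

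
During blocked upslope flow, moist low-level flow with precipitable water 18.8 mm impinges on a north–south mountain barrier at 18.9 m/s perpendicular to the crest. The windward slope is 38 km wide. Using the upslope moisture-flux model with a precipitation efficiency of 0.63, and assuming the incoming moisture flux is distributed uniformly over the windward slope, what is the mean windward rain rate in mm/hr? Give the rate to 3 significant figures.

Incoming column moisture flux per unit ridge length: F = V × PW = 18.9 × 18.8 = 355.32 mm·m/s.
Spread over the 38 km slope with efficiency ε = 0.63: R = ε·F/W = 0.63 × 355.32 / 38000 m = 5.891e-03 mm/s.
R = 5.891e-03 × 3600 = 21.2 mm/hr.

R ≈ 21.2 mm/hr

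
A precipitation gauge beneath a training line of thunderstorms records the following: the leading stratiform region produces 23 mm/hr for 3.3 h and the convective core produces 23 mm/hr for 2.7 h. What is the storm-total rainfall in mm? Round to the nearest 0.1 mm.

Total = Σ Rᵢ Δtᵢ = 23 × 3.3 + 23 × 2.7
      = 75.9 + 62.1 = 138.0 mm.

total ≈ 138.0 mm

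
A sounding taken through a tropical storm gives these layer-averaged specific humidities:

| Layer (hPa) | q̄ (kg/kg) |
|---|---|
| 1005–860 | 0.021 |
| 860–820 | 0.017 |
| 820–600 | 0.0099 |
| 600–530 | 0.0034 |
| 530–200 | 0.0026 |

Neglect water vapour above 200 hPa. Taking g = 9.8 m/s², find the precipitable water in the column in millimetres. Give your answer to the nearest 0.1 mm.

Precipitable water is the column-integrated vapour mass per unit area: PW = (1/g) Σ q̄ Δp, with q in kg/kg and Δp in Pa (1 kg/m² of water = 1 mm).
Layer 1005–860 hPa: Δp = 145 hPa = 14500 Pa, q̄ = 0.021 kg/kg → 0.021 × 14500 / 9.8 = 31.07 mm
Layer 860–820 hPa: Δp = 40 hPa = 4000 Pa, q̄ = 0.017 kg/kg → 0.017 × 4000 / 9.8 = 6.94 mm
Layer 820–600 hPa: Δp = 220 hPa = 22000 Pa, q̄ = 0.0099 kg/kg → 0.0099 × 22000 / 9.8 = 22.22 mm
Layer 600–530 hPa: Δp = 70 hPa = 7000 Pa, q̄ = 0.0034 kg/kg → 0.0034 × 7000 / 9.8 = 2.43 mm
Layer 530–200 hPa: Δp = 330 hPa = 33000 Pa, q̄ = 0.0026 kg/kg → 0.0026 × 33000 / 9.8 = 8.76 mm
PW = 31.07 + 6.94 + 22.22 + 2.43 + 8.76 = 71.42 ≈ 71.4 mm.

PW ≈ 71.4 mm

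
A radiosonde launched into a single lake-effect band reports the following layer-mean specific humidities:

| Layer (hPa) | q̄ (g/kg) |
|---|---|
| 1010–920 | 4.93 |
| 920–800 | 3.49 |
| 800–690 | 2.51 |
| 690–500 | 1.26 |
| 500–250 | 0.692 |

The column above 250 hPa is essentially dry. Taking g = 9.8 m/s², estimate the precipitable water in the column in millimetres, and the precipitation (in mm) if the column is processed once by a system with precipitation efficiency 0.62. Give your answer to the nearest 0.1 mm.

PW ≈ 15.8 mm; precipitation ≈ 9.8 mm

Precipitable water is the column-integrated vapour mass per unit area: PW = (1/g) Σ q̄ Δp, with q in kg/kg and Δp in Pa (1 kg/m² of water = 1 mm).
Layer 1010–920 hPa: Δp = 90 hPa = 9000 Pa, q̄ = 0.00493 kg/kg → 0.00493 × 9000 / 9.8 = 4.53 mm
Layer 920–800 hPa: Δp = 120 hPa = 12000 Pa, q̄ = 0.00349 kg/kg → 0.00349 × 12000 / 9.8 = 4.27 mm
Layer 800–690 hPa: Δp = 110 hPa = 11000 Pa, q̄ = 0.00251 kg/kg → 0.00251 × 11000 / 9.8 = 2.82 mm
Layer 690–500 hPa: Δp = 190 hPa = 19000 Pa, q̄ = 0.00126 kg/kg → 0.00126 × 19000 / 9.8 = 2.44 mm
Layer 500–250 hPa: Δp = 250 hPa = 25000 Pa, q̄ = 0.000692 kg/kg → 0.000692 × 25000 / 9.8 = 1.77 mm
PW = 4.53 + 4.27 + 2.82 + 2.44 + 1.77 = 15.83 ≈ 15.8 mm.
Precipitation = ε × PW = 0.62 × 15.8 = 9.8 mm.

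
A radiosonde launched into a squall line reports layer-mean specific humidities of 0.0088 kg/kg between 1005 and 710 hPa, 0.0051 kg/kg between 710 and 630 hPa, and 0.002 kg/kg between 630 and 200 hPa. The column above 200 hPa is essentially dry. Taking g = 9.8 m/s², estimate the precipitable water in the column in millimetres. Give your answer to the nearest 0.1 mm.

Precipitable water is the column-integrated vapour mass per unit area: PW = (1/g) Σ q̄ Δp, with q in kg/kg and Δp in Pa (1 kg/m² of water = 1 mm).
Layer 1005–710 hPa: Δp = 295 hPa = 29500 Pa, q̄ = 0.0088 kg/kg → 0.0088 × 29500 / 9.8 = 26.49 mm
Layer 710–630 hPa: Δp = 80 hPa = 8000 Pa, q̄ = 0.0051 kg/kg → 0.0051 × 8000 / 9.8 = 4.16 mm
Layer 630–200 hPa: Δp = 430 hPa = 43000 Pa, q̄ = 0.002 kg/kg → 0.002 × 43000 / 9.8 = 8.78 mm
PW = 26.49 + 4.16 + 8.78 = 39.43 ≈ 39.4 mm.

PW ≈ 39.4 mm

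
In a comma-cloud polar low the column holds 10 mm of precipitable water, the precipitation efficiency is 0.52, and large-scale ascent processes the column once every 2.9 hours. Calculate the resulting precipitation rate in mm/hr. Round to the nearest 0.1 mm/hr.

R ≈ 1.8 mm/hr

Each overturning extracts ε × PW = 0.52 × 10 = 5.2 mm.
Rate = ε·PW / τ = 5.2 / 2.9 h = 1.8 mm/hr.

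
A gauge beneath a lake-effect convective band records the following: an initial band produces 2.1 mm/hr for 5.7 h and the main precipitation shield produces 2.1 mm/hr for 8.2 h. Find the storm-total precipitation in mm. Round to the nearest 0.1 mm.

Total = Σ Rᵢ Δtᵢ = 2.1 × 5.7 + 2.1 × 8.2
      = 11.97 + 17.22 = 29.2 mm.

total ≈ 29.2 mm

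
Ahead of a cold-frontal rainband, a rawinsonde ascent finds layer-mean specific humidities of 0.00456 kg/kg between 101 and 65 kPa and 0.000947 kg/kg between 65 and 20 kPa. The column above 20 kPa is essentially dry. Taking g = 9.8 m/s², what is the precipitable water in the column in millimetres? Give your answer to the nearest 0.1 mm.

PW ≈ 21.1 mm

Precipitable water is the column-integrated vapour mass per unit area: PW = (1/g) Σ q̄ Δp, with q in kg/kg and Δp in Pa (1 kg/m² of water = 1 mm).
Layer 101–65 kPa: Δp = 360 hPa = 36000 Pa, q̄ = 0.00456 kg/kg → 0.00456 × 36000 / 9.8 = 16.75 mm
Layer 65–20 kPa: Δp = 450 hPa = 45000 Pa, q̄ = 0.000947 kg/kg → 0.000947 × 45000 / 9.8 = 4.35 mm
PW = 16.75 + 4.35 = 21.10 ≈ 21.1 mm.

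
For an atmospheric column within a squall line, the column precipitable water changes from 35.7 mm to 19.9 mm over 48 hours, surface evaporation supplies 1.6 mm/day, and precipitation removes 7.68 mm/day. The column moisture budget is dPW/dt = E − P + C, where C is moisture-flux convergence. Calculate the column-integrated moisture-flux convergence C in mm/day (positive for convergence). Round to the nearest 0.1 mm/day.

C ≈ -1.8 mm/day

dPW/dt = (19.9 − 35.7) mm / (48/24 day) = -7.900 mm/day.
C = dPW/dt − E + P = (-7.900) − 1.6 + 7.68 = -1.8 mm/day.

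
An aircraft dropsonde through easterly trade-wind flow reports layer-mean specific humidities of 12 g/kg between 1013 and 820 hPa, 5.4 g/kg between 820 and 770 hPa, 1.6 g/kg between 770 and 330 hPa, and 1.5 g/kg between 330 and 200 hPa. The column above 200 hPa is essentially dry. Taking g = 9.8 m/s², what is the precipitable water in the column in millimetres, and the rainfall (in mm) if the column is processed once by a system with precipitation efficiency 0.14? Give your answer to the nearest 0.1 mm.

PW ≈ 35.6 mm; rainfall ≈ 5.0 mm

Precipitable water is the column-integrated vapour mass per unit area: PW = (1/g) Σ q̄ Δp, with q in kg/kg and Δp in Pa (1 kg/m² of water = 1 mm).
Layer 1013–820 hPa: Δp = 193 hPa = 19300 Pa, q̄ = 0.012 kg/kg → 0.012 × 19300 / 9.8 = 23.63 mm
Layer 820–770 hPa: Δp = 50 hPa = 5000 Pa, q̄ = 0.0054 kg/kg → 0.0054 × 5000 / 9.8 = 2.76 mm
Layer 770–330 hPa: Δp = 440 hPa = 44000 Pa, q̄ = 0.0016 kg/kg → 0.0016 × 44000 / 9.8 = 7.18 mm
Layer 330–200 hPa: Δp = 130 hPa = 13000 Pa, q̄ = 0.0015 kg/kg → 0.0015 × 13000 / 9.8 = 1.99 mm
PW = 23.63 + 2.76 + 7.18 + 1.99 = 35.56 ≈ 35.6 mm.
Rainfall = ε × PW = 0.14 × 35.6 = 5.0 mm.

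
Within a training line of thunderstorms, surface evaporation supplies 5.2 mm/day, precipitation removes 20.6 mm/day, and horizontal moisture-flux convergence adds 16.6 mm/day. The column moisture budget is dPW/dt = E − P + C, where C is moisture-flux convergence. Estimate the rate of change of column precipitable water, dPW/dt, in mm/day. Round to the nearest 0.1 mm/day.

dPW/dt = E − P + C = 5.2 − 20.6 + (16.6) = 1.2 mm/day.

dPW/dt ≈ 1.2 mm/day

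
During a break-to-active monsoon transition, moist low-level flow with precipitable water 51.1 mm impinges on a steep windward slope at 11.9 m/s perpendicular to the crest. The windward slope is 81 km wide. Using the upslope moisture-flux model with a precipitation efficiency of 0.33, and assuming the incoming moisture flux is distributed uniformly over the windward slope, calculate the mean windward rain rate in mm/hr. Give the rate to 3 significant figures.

Incoming column moisture flux per unit ridge length: F = V × PW = 11.9 × 51.1 = 608.09 mm·m/s.
Spread over the 81 km slope with efficiency ε = 0.33: R = ε·F/W = 0.33 × 608.09 / 81000 m = 2.477e-03 mm/s.
R = 2.477e-03 × 3600 = 8.92 mm/hr.

R ≈ 8.92 mm/hr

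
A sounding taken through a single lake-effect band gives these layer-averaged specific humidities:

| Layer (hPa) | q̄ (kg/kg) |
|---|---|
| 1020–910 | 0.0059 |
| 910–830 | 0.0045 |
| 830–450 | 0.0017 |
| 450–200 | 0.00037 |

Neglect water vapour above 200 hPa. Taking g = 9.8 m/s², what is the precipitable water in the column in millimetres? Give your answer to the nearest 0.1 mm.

PW ≈ 17.8 mm

Precipitable water is the column-integrated vapour mass per unit area: PW = (1/g) Σ q̄ Δp, with q in kg/kg and Δp in Pa (1 kg/m² of water = 1 mm).
Layer 1020–910 hPa: Δp = 110 hPa = 11000 Pa, q̄ = 0.0059 kg/kg → 0.0059 × 11000 / 9.8 = 6.62 mm
Layer 910–830 hPa: Δp = 80 hPa = 8000 Pa, q̄ = 0.0045 kg/kg → 0.0045 × 8000 / 9.8 = 3.67 mm
Layer 830–450 hPa: Δp = 380 hPa = 38000 Pa, q̄ = 0.0017 kg/kg → 0.0017 × 38000 / 9.8 = 6.59 mm
Layer 450–200 hPa: Δp = 250 hPa = 25000 Pa, q̄ = 0.00037 kg/kg → 0.00037 × 25000 / 9.8 = 0.94 mm
PW = 6.62 + 3.67 + 6.59 + 0.94 = 17.82 ≈ 17.8 mm.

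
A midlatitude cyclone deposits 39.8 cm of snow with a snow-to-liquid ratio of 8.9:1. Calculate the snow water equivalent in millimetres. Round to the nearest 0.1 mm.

SWE = snow depth / ratio = 39.8 cm / 8.9 = 4.472 cm = 44.7 mm.

SWE ≈ 44.7 mm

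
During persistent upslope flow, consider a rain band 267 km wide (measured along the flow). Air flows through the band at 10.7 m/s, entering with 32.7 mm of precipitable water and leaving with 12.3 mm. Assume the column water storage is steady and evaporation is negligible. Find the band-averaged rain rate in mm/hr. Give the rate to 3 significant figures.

Column moisture flux per unit crosswind length is F = V × PW.
Inflow: F_in = 10.7 × 32.7 = 349.89 mm·m/s
Outflow: F_out = 10.7 × 12.3 = 131.61 mm·m/s
Steady-state rate R = (F_in − F_out)/L = (349.89 − 131.61) / 267000 m = 8.175e-04 mm/s.
R = 8.175e-04 × 3600 = 2.94 mm/hr.

R ≈ 2.94 mm/hr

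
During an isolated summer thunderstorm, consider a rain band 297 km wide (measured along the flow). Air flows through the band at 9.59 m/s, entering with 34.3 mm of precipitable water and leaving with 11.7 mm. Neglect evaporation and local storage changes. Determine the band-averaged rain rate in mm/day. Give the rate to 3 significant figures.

Column moisture flux per unit crosswind length is F = V × PW.
Inflow: F_in = 9.59 × 34.3 = 328.937 mm·m/s
Outflow: F_out = 9.59 × 11.7 = 112.203 mm·m/s
Steady-state rate R = (F_in − F_out)/L = (328.937 − 112.203) / 297000 m = 7.297e-04 mm/s.
R = 7.297e-04 × 3600 × 24 = 63.0 mm/day.

R ≈ 63.0 mm/day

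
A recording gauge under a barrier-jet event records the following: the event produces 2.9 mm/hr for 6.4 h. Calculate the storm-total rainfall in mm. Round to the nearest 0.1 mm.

Total = Σ Rᵢ Δtᵢ = 2.9 × 6.4
      = 18.56 = 18.6 mm.

total ≈ 18.6 mm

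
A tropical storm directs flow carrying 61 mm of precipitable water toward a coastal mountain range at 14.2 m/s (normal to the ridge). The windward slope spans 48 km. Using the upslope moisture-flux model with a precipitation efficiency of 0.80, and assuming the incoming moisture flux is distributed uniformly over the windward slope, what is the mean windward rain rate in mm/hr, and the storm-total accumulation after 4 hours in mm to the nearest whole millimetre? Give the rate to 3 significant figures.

Incoming column moisture flux per unit ridge length: F = V × PW = 14.2 × 61 = 866.2 mm·m/s.
Spread over the 48 km slope with efficiency ε = 0.80: R = ε·F/W = 0.80 × 866.2 / 48000 m = 1.444e-02 mm/s.
R = 1.444e-02 × 3600 = 52.0 mm/hr.
Over 4 h: total = 52.0 × 4 = 208 mm.

R ≈ 52.0 mm/hr; total ≈ 208 mm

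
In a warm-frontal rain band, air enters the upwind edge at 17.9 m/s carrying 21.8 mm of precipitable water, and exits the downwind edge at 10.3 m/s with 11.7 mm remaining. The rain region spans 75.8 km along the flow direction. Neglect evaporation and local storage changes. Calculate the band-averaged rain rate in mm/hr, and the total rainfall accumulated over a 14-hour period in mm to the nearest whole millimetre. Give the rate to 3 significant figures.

R ≈ 12.8 mm/hr; total ≈ 179 mm

Column moisture flux per unit crosswind length is F = V × PW.
Inflow: F_in = 17.9 × 21.8 = 390.22 mm·m/s
Outflow: F_out = 10.3 × 11.7 = 120.51 mm·m/s
Steady-state rate R = (F_in − F_out)/L = (390.22 − 120.51) / 75800 m = 3.558e-03 mm/s.
R = 3.558e-03 × 3600 = 12.8 mm/hr.
Over 14 h: total = 12.8 × 14 = 179.2 ≈ 179 mm.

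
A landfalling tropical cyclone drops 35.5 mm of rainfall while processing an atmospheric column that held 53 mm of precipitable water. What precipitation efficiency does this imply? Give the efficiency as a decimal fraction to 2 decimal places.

ε ≈ 0.67

ε = rainfall / PW = 35.5 / 53 = 0.67.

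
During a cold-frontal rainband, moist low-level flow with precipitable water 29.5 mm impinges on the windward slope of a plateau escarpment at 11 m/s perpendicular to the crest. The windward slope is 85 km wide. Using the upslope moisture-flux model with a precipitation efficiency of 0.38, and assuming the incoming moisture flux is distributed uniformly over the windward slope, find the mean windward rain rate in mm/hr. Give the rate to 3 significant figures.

Incoming column moisture flux per unit ridge length: F = V × PW = 11 × 29.5 = 324.5 mm·m/s.
Spread over the 85 km slope with efficiency ε = 0.38: R = ε·F/W = 0.38 × 324.5 / 85000 m = 1.451e-03 mm/s.
R = 1.451e-03 × 3600 = 5.22 mm/hr.

R ≈ 5.22 mm/hr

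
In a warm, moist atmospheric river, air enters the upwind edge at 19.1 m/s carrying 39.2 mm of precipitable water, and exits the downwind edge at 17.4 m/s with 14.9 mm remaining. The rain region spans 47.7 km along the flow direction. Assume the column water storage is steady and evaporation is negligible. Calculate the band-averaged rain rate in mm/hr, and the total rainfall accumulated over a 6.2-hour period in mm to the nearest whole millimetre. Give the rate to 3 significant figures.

Column moisture flux per unit crosswind length is F = V × PW.
Inflow: F_in = 19.1 × 39.2 = 748.72 mm·m/s
Outflow: F_out = 17.4 × 14.9 = 259.26 mm·m/s
Steady-state rate R = (F_in − F_out)/L = (748.72 − 259.26) / 47700 m = 1.026e-02 mm/s.
R = 1.026e-02 × 3600 = 36.9 mm/hr.
Over 6.2 h: total = 36.9 × 6.2 = 228.78 ≈ 229 mm.

R ≈ 36.9 mm/hr; total ≈ 229 mm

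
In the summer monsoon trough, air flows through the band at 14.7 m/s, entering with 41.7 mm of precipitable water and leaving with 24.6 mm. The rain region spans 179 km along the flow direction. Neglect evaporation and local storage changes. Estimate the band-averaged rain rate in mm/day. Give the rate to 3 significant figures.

R ≈ 121 mm/day

Column moisture flux per unit crosswind length is F = V × PW.
Inflow: F_in = 14.7 × 41.7 = 612.99 mm·m/s
Outflow: F_out = 14.7 × 24.6 = 361.62 mm·m/s
Steady-state rate R = (F_in − F_out)/L = (612.99 − 361.62) / 179000 m = 1.404e-03 mm/s.
R = 1.404e-03 × 3600 × 24 = 121 mm/day.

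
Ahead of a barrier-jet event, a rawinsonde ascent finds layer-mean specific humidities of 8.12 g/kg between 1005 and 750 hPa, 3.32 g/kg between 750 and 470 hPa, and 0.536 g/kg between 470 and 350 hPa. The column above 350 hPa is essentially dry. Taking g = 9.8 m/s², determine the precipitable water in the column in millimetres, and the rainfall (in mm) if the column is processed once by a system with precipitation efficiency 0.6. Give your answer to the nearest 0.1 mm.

Precipitable water is the column-integrated vapour mass per unit area: PW = (1/g) Σ q̄ Δp, with q in kg/kg and Δp in Pa (1 kg/m² of water = 1 mm).
Layer 1005–750 hPa: Δp = 255 hPa = 25500 Pa, q̄ = 0.00812 kg/kg → 0.00812 × 25500 / 9.8 = 21.13 mm
Layer 750–470 hPa: Δp = 280 hPa = 28000 Pa, q̄ = 0.00332 kg/kg → 0.00332 × 28000 / 9.8 = 9.49 mm
Layer 470–350 hPa: Δp = 120 hPa = 12000 Pa, q̄ = 0.000536 kg/kg → 0.000536 × 12000 / 9.8 = 0.66 mm
PW = 21.13 + 9.49 + 0.66 = 31.28 ≈ 31.3 mm.
Rainfall = ε × PW = 0.6 × 31.3 = 18.8 mm.

PW ≈ 31.3 mm; rainfall ≈ 18.8 mm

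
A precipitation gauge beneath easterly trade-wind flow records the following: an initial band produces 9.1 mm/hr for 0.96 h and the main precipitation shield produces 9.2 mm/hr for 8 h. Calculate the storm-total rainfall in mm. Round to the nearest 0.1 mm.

Total = Σ Rᵢ Δtᵢ = 9.1 × 0.96 + 9.2 × 8
      = 8.736 + 73.6 = 82.3 mm.

total ≈ 82.3 mm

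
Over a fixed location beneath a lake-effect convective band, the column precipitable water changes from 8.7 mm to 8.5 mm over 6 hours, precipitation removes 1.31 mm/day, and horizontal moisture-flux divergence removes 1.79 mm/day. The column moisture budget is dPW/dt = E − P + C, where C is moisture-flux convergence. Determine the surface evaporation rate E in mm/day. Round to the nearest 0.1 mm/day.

E ≈ 2.3 mm/day

dPW/dt = (8.5 − 8.7) mm / (6/24 day) = -0.800 mm/day.
E = dPW/dt + P − C = (-0.800) + 1.31 − (-1.79) = 2.3 mm/day.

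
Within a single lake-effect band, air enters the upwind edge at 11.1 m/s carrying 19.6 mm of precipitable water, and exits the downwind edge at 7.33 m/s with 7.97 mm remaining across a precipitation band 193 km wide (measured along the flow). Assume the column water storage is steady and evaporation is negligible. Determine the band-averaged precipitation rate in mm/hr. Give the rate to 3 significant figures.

Column moisture flux per unit crosswind length is F = V × PW.
Inflow: F_in = 11.1 × 19.6 = 217.56 mm·m/s
Outflow: F_out = 7.33 × 7.97 = 58.4201 mm·m/s
Steady-state rate R = (F_in − F_out)/L = (217.56 − 58.4201) / 193000 m = 8.246e-04 mm/s.
R = 8.246e-04 × 3600 = 2.97 mm/hr.

R ≈ 2.97 mm/hr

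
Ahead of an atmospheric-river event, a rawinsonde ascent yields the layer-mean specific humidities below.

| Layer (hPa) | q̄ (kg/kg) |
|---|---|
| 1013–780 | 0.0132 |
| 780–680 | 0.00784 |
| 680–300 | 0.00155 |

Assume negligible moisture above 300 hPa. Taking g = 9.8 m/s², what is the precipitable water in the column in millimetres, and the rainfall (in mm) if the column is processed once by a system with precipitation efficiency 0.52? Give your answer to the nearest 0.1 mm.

PW ≈ 45.4 mm; rainfall ≈ 23.6 mm

Precipitable water is the column-integrated vapour mass per unit area: PW = (1/g) Σ q̄ Δp, with q in kg/kg and Δp in Pa (1 kg/m² of water = 1 mm).
Layer 1013–780 hPa: Δp = 233 hPa = 23300 Pa, q̄ = 0.0132 kg/kg → 0.0132 × 23300 / 9.8 = 31.38 mm
Layer 780–680 hPa: Δp = 100 hPa = 10000 Pa, q̄ = 0.00784 kg/kg → 0.00784 × 10000 / 9.8 = 8.00 mm
Layer 680–300 hPa: Δp = 380 hPa = 38000 Pa, q̄ = 0.00155 kg/kg → 0.00155 × 38000 / 9.8 = 6.01 mm
PW = 31.38 + 8.00 + 6.01 = 45.39 ≈ 45.4 mm.
Rainfall = ε × PW = 0.52 × 45.4 = 23.6 mm.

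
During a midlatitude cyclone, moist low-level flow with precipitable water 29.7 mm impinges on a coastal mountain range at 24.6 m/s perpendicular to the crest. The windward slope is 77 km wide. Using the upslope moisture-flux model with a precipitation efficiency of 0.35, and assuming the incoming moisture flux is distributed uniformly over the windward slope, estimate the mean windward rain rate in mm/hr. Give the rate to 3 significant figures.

Incoming column moisture flux per unit ridge length: F = V × PW = 24.6 × 29.7 = 730.62 mm·m/s.
Spread over the 77 km slope with efficiency ε = 0.35: R = ε·F/W = 0.35 × 730.62 / 77000 m = 3.321e-03 mm/s.
R = 3.321e-03 × 3600 = 12.0 mm/hr.

R ≈ 12.0 mm/hr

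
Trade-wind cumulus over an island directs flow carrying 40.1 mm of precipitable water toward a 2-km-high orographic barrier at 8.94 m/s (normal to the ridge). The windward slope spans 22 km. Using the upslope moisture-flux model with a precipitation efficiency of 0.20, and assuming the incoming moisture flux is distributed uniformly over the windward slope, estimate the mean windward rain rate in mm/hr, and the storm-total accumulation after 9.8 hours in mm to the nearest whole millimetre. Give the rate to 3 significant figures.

R ≈ 11.7 mm/hr; total ≈ 115 mm

Incoming column moisture flux per unit ridge length: F = V × PW = 8.94 × 40.1 = 358.494 mm·m/s.
Spread over the 22 km slope with efficiency ε = 0.20: R = ε·F/W = 0.20 × 358.494 / 22000 m = 3.259e-03 mm/s.
R = 3.259e-03 × 3600 = 11.7 mm/hr.
Over 9.8 h: total = 11.7 × 9.8 = 114.66 ≈ 115 mm.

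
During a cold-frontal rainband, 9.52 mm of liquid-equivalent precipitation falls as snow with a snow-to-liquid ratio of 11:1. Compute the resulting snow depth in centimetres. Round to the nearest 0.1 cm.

snow depth ≈ 10.5 cm

Snow depth = liquid × ratio = 9.52 mm × 11 = 104.72 mm = 10.5 cm.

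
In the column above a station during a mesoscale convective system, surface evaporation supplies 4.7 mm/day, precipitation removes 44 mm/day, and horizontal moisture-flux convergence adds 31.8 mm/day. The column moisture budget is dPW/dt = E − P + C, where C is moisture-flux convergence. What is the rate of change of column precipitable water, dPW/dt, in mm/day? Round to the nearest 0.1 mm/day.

dPW/dt = E − P + C = 4.7 − 44 + (31.8) = -7.5 mm/day.

dPW/dt ≈ -7.5 mm/day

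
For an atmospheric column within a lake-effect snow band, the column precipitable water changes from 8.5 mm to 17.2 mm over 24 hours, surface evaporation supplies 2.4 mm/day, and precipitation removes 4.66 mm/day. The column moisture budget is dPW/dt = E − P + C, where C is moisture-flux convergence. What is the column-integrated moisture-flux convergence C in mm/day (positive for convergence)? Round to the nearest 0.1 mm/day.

C ≈ 11.0 mm/day

dPW/dt = (17.2 − 8.5) mm / (24/24 day) = +8.700 mm/day.
C = dPW/dt − E + P = (+8.700) − 2.4 + 4.66 = 11.0 mm/day.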